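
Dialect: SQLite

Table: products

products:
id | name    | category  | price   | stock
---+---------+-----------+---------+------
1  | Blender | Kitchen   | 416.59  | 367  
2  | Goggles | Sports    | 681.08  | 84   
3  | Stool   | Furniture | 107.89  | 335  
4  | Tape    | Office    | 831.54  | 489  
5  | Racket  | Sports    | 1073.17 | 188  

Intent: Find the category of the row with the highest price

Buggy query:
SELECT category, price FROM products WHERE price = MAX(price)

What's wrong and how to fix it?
Bug: MAX(price) is an aggregate and cannot be used directly in WHERE

Fix: Use a subquery: WHERE price = (SELECT MAX(price) FROM products)

Corrected query:
SELECT category, price FROM products WHERE price = (SELECT MAX(price) FROM products)

Result:
category | price  
---------+--------
Sports   | 1073.17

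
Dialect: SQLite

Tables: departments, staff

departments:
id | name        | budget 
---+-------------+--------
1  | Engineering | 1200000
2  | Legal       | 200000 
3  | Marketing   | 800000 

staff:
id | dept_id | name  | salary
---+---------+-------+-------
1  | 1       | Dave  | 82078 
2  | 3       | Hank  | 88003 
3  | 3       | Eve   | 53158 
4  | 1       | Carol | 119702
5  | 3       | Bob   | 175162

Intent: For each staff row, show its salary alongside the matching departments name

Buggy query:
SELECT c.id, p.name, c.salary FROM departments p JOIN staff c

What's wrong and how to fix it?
Bug: Missing join condition: each staff row is matched to all departments rows instead of just its own

Fix: Specify the join condition linking the foreign key to the parent id

Corrected query:
SELECT c.id, p.name, c.salary FROM departments p JOIN staff c ON c.dept_id = p.id

Result:
id | name        | salary
---+-------------+-------
1  | Engineering | 82078 
2  | Marketing   | 88003 
3  | Marketing   | 53158 
4  | Engineering | 119702
5  | Marketing   | 175162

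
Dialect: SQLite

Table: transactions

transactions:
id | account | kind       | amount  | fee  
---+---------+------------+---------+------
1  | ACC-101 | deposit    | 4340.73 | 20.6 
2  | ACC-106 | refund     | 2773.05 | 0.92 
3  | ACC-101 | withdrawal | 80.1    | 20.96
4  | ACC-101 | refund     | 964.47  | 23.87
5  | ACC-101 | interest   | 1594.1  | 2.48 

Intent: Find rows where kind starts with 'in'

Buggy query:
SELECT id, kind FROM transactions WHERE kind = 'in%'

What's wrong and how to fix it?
Bug: '=' compares the literal string including the % character; pattern matching needs LIKE

Fix: Replace '=' with LIKE so 'in%' is treated as a pattern

Corrected query:
SELECT id, kind FROM transactions WHERE kind LIKE 'in%'

Result:
id | kind    
---+---------
5  | interest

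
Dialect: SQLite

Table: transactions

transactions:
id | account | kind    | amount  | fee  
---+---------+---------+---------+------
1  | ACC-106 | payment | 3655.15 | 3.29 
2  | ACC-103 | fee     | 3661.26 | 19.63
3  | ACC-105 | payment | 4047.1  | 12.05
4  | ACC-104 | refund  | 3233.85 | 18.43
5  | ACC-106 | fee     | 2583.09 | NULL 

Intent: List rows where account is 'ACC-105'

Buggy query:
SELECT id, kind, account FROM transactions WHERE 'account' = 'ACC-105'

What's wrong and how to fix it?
Bug: Single quotes denote string literals in SQL; the column name is being compared as a constant string

Fix: Reference the column as account without single quotes

Corrected query:
SELECT id, kind, account FROM transactions WHERE account = 'ACC-105'

Result:
id | kind    | account
---+---------+--------
3  | payment | ACC-105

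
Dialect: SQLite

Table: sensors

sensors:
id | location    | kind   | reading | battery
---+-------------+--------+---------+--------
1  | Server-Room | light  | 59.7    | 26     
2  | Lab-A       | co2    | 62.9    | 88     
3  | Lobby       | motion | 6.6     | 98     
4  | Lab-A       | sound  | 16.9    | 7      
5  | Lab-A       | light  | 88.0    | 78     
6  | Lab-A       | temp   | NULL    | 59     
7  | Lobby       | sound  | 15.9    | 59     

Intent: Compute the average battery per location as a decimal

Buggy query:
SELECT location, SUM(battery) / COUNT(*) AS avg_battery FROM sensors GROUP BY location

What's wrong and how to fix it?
Bug: Both operands are integers, so '/' performs integer division and truncates

Fix: Cast one side to REAL so the division keeps the fractional part

Corrected query:
SELECT location, SUM(battery) * 1.0 / COUNT(*) AS avg_battery FROM sensors GROUP BY location

Result:
location    | avg_battery
------------+------------
Lab-A       | 58         
Lobby       | 78.5       
Server-Room | 26         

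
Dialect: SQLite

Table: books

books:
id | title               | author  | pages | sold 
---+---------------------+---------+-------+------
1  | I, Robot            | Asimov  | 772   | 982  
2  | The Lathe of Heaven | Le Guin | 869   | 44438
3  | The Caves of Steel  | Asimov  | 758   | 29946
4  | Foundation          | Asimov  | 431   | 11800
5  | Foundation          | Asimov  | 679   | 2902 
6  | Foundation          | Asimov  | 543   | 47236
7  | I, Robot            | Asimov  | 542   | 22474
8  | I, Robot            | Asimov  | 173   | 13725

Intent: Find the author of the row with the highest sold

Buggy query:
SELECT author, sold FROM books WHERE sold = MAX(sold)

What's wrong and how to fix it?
Bug: WHERE is evaluated per row; an aggregate over the whole table isn't defined there

Fix: Use a subquery: WHERE sold = (SELECT MAX(sold) FROM books)

Corrected query:
SELECT author, sold FROM books WHERE sold = (SELECT MAX(sold) FROM books)

Result:
author | sold 
-------+------
Asimov | 47236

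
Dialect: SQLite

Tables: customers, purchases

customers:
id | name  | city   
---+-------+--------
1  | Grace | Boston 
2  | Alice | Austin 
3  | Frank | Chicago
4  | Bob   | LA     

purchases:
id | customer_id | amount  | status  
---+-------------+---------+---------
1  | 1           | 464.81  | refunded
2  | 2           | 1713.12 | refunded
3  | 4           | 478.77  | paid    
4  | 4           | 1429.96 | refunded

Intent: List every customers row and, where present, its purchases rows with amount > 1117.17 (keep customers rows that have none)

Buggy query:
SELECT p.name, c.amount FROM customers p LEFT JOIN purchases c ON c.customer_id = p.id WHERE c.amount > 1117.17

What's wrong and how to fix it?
Bug: Filtering c.amount in WHERE discards the NULL rows produced by LEFT JOIN, turning it into an inner join

Fix: Put 'c.amount > 1117.17' in the JOIN's ON clause instead of WHERE

Corrected query:
SELECT p.name, c.amount FROM customers p LEFT JOIN purchases c ON c.customer_id = p.id AND c.amount > 1117.17

Result:
name  | amount 
------+--------
Grace | NULL   
Alice | 1713.12
Frank | NULL   
Bob   | 1429.96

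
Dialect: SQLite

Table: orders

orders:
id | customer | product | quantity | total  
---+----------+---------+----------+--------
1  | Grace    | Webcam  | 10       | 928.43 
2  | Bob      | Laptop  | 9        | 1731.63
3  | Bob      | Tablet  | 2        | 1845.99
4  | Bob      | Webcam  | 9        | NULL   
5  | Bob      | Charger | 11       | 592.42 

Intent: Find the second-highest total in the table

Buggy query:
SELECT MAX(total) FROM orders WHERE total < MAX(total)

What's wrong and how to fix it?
Bug: MAX(total) on the right of the comparison is an aggregate-in-WHERE error

Fix: Compute the overall MAX in a subquery, then take MAX of rows below it

Corrected query:
SELECT MAX(total) FROM orders WHERE total < (SELECT MAX(total) FROM orders)

Result:
MAX(total)
----------
1731.63   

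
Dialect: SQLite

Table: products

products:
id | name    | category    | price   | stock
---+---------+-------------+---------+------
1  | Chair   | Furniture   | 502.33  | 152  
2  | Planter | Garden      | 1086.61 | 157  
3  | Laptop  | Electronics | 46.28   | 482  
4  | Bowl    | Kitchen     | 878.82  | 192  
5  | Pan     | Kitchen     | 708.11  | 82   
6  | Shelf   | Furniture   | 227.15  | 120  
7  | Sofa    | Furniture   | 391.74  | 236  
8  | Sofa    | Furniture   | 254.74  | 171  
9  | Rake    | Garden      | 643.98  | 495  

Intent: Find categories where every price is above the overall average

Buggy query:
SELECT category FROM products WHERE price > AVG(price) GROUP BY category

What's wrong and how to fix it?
Bug: WHERE evaluates per row before aggregation, so AVG() is unavailable

Fix: Compute the overall average in a scalar subquery and compare each group's MIN against it in HAVING

Corrected query:
SELECT category FROM products GROUP BY category HAVING MIN(price) > (SELECT AVG(price) FROM products)

Result:
category
--------
Garden  
Kitchen 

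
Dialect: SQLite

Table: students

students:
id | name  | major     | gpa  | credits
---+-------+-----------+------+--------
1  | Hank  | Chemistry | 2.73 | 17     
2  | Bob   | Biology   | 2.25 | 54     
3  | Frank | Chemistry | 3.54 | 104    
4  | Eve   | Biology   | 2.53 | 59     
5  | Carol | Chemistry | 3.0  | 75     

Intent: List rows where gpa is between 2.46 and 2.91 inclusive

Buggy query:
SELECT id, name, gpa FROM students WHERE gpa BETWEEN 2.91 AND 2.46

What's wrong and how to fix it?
Bug: BETWEEN expects the lower bound first; with 2.91 AND 2.46 the range is empty

Fix: Swap the bounds so the smaller value comes first

Corrected query:
SELECT id, name, gpa FROM students WHERE gpa BETWEEN 2.46 AND 2.91

Result:
id | name | gpa 
---+------+-----
1  | Hank | 2.73
4  | Eve  | 2.53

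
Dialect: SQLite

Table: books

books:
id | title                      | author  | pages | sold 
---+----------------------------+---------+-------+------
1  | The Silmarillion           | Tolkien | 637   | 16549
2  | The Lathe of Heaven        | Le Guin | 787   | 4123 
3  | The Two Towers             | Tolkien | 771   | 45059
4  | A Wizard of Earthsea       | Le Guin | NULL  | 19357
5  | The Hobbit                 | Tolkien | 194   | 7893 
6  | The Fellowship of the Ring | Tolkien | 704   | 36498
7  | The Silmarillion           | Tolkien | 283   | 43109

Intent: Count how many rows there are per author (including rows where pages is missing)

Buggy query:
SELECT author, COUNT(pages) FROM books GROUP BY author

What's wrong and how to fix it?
Bug: COUNT(pages) skips NULLs, so groups with missing pages are undercounted

Fix: Use COUNT(*) to count all rows regardless of NULL

Corrected query:
SELECT author, COUNT(*) FROM books GROUP BY author

Result:
author  | COUNT(*)
--------+---------
Le Guin | 2       
Tolkien | 5       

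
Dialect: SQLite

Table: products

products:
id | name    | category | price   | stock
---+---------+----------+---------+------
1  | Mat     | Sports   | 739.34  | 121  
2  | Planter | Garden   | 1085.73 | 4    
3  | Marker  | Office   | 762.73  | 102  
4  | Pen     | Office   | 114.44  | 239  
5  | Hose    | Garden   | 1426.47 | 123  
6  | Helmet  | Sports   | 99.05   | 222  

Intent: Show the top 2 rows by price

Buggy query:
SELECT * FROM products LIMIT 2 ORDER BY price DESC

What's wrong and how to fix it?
Bug: ORDER BY cannot follow LIMIT; LIMIT is the final clause

Fix: Sort with ORDER BY, then apply LIMIT

Corrected query:
SELECT * FROM products ORDER BY price DESC LIMIT 2

Result:
id | name    | category | price   | stock
---+---------+----------+---------+------
5  | Hose    | Garden   | 1426.47 | 123  
2  | Planter | Garden   | 1085.73 | 4    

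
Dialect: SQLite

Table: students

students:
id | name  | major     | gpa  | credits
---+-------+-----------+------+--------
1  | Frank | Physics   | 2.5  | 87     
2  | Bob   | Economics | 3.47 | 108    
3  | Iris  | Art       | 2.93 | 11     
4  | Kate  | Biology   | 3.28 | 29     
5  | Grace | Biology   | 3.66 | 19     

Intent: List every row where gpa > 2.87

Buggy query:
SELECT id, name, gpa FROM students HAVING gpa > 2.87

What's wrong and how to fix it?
Bug: HAVING filters the output of aggregation, but this query has no GROUP BY and no aggregate functions, so SQLite rejects it (HAVING clause on a non-aggregate query); the condition here is per row

Fix: Use WHERE for row-level filtering

Corrected query:
SELECT id, name, gpa FROM students WHERE gpa > 2.87

Result:
id | name  | gpa 
---+-------+-----
2  | Bob   | 3.47
3  | Iris  | 2.93
4  | Kate  | 3.28
5  | Grace | 3.66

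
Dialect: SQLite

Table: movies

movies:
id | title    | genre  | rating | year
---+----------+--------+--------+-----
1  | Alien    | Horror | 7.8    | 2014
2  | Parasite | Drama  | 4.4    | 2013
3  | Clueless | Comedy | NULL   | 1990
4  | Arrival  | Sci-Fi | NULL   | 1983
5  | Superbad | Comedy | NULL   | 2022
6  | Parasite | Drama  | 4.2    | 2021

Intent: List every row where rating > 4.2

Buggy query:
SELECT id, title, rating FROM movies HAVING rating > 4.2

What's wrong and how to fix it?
Bug: HAVING filters the output of aggregation, but this query has no GROUP BY and no aggregate functions, so SQLite rejects it (HAVING clause on a non-aggregate query); the condition here is per row

Fix: Replace HAVING with WHERE since the condition applies to individual rows

Corrected query:
SELECT id, title, rating FROM movies WHERE rating > 4.2

Result:
id | title    | rating
---+----------+-------
1  | Alien    | 7.8   
2  | Parasite | 4.4   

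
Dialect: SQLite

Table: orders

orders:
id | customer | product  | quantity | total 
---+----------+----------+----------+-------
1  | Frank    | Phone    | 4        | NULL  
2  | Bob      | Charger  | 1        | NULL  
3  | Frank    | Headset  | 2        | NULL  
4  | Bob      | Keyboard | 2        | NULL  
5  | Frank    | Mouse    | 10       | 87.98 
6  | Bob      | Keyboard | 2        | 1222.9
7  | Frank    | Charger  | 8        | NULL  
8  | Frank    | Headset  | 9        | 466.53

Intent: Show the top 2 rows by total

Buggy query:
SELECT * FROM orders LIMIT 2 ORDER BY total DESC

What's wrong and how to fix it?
Bug: LIMIT must come after ORDER BY

Fix: Sort with ORDER BY, then apply LIMIT

Corrected query:
SELECT * FROM orders ORDER BY total DESC LIMIT 2

Result:
id | customer | product  | quantity | total 
---+----------+----------+----------+-------
6  | Bob      | Keyboard | 2        | 1222.9
8  | Frank    | Headset  | 9        | 466.53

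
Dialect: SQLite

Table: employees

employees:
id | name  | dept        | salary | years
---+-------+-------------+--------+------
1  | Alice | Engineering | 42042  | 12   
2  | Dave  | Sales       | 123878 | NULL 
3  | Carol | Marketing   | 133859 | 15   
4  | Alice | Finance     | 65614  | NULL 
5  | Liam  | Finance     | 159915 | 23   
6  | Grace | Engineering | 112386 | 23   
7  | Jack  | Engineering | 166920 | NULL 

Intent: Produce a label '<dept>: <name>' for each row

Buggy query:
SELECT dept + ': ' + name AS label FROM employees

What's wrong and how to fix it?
Bug: SQLite uses || for string concatenation; + coerces text to numbers (yielding 0)

Fix: Use the || operator for string concatenation

Corrected query:
SELECT dept || ': ' || name AS label FROM employees

Result:
label             
------------------
Engineering: Alice
Sales: Dave       
Marketing: Carol  
Finance: Alice    
Finance: Liam     
Engineering: Grace
Engineering: Jack 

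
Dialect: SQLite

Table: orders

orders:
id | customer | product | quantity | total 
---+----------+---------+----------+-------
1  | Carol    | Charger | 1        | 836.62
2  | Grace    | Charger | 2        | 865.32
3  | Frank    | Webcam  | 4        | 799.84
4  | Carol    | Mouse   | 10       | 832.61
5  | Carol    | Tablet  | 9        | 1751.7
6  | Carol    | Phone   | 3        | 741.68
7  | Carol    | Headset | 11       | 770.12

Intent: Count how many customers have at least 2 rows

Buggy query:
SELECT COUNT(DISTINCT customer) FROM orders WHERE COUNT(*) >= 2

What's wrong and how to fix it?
Bug: WHERE filters individual rows, not groups, so a group-level COUNT is invalid there

Fix: Group first with HAVING COUNT(*) >= 2, then COUNT the resulting groups

Corrected query:
SELECT COUNT(*) FROM (SELECT customer FROM orders GROUP BY customer HAVING COUNT(*) >= 2)

Result:
COUNT(*)
--------
1       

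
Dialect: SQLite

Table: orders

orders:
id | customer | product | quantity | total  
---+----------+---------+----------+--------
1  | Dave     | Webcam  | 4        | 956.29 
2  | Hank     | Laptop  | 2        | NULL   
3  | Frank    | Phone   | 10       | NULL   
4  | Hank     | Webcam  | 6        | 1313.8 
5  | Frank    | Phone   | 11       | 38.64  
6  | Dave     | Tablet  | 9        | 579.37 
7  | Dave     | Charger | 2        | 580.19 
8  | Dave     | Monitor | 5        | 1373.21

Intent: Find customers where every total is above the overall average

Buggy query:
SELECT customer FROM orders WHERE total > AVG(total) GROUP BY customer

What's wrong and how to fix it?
Bug: WHERE evaluates per row before aggregation, so AVG() is unavailable

Fix: Use a subquery for AVG and a HAVING MIN(...) filter so the condition holds for every row in the group

Corrected query:
SELECT customer FROM orders GROUP BY customer HAVING MIN(total) > (SELECT AVG(total) FROM orders)

Result:
customer
--------
Hank    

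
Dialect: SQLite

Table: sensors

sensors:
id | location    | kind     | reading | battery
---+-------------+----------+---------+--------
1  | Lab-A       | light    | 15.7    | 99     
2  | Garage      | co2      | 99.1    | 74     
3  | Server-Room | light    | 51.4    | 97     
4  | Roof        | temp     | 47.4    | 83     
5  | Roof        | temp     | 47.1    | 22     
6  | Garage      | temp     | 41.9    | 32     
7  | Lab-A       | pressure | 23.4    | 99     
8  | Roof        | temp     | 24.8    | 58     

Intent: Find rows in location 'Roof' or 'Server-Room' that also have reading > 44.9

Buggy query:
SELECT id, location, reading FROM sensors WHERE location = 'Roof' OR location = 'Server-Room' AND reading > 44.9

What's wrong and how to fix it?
Bug: Without parentheses, AND is evaluated before OR, so the reading filter only applies to the 'Server-Room' branch

Fix: Group the OR with parentheses (or use IN), then AND the threshold

Corrected query:
SELECT id, location, reading FROM sensors WHERE (location = 'Roof' OR location = 'Server-Room') AND reading > 44.9

Result:
id | location    | reading
---+-------------+--------
3  | Server-Room | 51.4   
4  | Roof        | 47.4   
5  | Roof        | 47.1   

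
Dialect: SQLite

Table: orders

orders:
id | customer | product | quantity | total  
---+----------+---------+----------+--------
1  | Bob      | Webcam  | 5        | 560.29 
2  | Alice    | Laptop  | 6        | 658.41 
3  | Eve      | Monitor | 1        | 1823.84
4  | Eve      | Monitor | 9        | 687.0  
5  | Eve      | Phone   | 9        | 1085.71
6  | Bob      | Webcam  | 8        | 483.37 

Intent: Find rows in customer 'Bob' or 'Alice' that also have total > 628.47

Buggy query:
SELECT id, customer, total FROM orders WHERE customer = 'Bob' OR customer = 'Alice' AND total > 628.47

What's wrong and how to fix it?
Bug: Without parentheses, AND is evaluated before OR, so the total filter only applies to the 'Alice' branch

Fix: Group the OR with parentheses (or use IN), then AND the threshold

Corrected query:
SELECT id, customer, total FROM orders WHERE (customer = 'Bob' OR customer = 'Alice') AND total > 628.47

Result:
id | customer | total 
---+----------+-------
2  | Alice    | 658.41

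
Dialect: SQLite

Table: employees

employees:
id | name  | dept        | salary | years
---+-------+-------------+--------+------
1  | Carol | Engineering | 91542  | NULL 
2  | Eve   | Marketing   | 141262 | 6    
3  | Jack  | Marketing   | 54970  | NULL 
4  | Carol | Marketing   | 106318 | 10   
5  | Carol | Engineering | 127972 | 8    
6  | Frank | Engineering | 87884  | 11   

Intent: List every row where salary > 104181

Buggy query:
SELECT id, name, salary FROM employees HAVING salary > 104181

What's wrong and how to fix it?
Bug: This is a non-aggregate query (no GROUP BY, no aggregates), so in SQLite the HAVING clause is invalid here; a row-level condition belongs in WHERE

Fix: Use WHERE for row-level filtering

Corrected query:
SELECT id, name, salary FROM employees WHERE salary > 104181

Result:
id | name  | salary
---+-------+-------
2  | Eve   | 141262
4  | Carol | 106318
5  | Carol | 127972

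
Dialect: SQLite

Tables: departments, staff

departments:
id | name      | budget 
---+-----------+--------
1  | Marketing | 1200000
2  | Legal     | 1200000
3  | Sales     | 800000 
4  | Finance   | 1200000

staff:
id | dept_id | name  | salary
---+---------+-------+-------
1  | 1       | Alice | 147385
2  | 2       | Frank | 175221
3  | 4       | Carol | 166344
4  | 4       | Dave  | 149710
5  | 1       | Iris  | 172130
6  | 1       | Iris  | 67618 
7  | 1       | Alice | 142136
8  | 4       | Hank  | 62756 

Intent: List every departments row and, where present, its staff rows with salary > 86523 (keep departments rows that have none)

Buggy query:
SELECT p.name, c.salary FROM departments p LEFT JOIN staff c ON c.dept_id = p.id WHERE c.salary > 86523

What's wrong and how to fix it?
Bug: Filtering c.salary in WHERE discards the NULL rows produced by LEFT JOIN, turning it into an inner join

Fix: Put 'c.salary > 86523' in the JOIN's ON clause instead of WHERE

Corrected query:
SELECT p.name, c.salary FROM departments p LEFT JOIN staff c ON c.dept_id = p.id AND c.salary > 86523

Result:
name      | salary
----------+-------
Marketing | 142136
Marketing | 147385
Marketing | 172130
Legal     | 175221
Sales     | NULL  
Finance   | 149710
Finance   | 166344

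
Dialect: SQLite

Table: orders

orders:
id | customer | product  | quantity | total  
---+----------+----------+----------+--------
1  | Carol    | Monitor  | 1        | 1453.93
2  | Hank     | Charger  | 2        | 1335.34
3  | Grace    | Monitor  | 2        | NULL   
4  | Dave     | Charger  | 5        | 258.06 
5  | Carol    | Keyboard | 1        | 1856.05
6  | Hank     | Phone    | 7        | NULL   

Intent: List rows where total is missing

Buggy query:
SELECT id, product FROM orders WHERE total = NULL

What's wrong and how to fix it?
Bug: Comparing to NULL with '=' never matches; NULL = NULL is unknown, not true

Fix: Replace '= NULL' with 'IS NULL'

Corrected query:
SELECT id, product FROM orders WHERE total IS NULL

Result:
id | product
---+--------
3  | Monitor
6  | Phone  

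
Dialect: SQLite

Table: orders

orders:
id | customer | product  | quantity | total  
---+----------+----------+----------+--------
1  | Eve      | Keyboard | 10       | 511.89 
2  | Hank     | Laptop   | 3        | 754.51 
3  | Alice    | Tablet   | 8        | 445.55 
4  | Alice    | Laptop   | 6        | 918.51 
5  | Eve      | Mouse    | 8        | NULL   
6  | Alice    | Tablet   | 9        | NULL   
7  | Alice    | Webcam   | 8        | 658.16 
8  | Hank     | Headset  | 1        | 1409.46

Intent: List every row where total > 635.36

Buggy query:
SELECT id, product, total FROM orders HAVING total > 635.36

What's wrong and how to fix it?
Bug: HAVING filters the output of aggregation, but this query has no GROUP BY and no aggregate functions, so SQLite rejects it (HAVING clause on a non-aggregate query); the condition here is per row

Fix: Replace HAVING with WHERE since the condition applies to individual rows

Corrected query:
SELECT id, product, total FROM orders WHERE total > 635.36

Result:
id | product | total  
---+---------+--------
2  | Laptop  | 754.51 
4  | Laptop  | 918.51 
7  | Webcam  | 658.16 
8  | Headset | 1409.46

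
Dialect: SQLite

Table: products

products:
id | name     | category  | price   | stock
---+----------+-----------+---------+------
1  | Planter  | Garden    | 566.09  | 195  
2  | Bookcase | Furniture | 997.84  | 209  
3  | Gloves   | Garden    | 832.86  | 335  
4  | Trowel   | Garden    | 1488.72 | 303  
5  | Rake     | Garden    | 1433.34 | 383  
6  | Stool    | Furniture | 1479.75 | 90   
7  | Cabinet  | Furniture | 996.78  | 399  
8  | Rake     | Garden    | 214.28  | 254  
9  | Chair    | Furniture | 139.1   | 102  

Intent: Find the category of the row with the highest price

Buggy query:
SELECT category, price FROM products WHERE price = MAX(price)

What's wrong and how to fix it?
Bug: MAX(price) is an aggregate and cannot be used directly in WHERE

Fix: Wrap MAX in a scalar subquery so WHERE compares against a single value

Corrected query:
SELECT category, price FROM products WHERE price = (SELECT MAX(price) FROM products)

Result:
category | price  
---------+--------
Garden   | 1488.72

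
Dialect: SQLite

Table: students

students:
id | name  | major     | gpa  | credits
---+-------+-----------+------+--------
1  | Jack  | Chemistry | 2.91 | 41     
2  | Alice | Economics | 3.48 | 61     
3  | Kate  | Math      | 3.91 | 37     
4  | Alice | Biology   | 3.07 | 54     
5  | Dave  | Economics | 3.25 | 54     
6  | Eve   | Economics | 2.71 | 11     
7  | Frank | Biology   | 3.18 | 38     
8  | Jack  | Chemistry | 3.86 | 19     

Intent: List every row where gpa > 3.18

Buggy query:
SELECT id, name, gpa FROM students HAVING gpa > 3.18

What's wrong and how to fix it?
Bug: This is a non-aggregate query (no GROUP BY, no aggregates), so in SQLite the HAVING clause is invalid here; a row-level condition belongs in WHERE

Fix: Use WHERE for row-level filtering

Corrected query:
SELECT id, name, gpa FROM students WHERE gpa > 3.18

Result:
id | name  | gpa 
---+-------+-----
2  | Alice | 3.48
3  | Kate  | 3.91
5  | Dave  | 3.25
8  | Jack  | 3.86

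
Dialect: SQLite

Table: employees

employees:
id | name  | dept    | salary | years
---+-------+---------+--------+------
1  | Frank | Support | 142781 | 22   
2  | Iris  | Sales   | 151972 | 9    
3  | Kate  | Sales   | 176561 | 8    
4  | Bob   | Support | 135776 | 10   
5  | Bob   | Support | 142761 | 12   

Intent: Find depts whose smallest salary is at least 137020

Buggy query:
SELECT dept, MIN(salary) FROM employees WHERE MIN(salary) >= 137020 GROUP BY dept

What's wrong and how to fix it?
Bug: MIN() in WHERE is a misuse of aggregate

Fix: Replace WHERE with HAVING after the GROUP BY

Corrected query:
SELECT dept, MIN(salary) FROM employees GROUP BY dept HAVING MIN(salary) >= 137020

Result:
dept  | MIN(salary)
------+------------
Sales | 151972     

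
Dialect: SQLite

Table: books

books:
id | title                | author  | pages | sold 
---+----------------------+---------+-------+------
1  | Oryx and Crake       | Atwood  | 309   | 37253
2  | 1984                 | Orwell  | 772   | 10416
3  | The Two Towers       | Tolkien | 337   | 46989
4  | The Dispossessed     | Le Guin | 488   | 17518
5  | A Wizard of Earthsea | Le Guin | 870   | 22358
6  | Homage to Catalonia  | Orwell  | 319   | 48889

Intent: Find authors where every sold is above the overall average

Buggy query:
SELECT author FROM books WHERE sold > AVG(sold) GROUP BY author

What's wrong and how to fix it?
Bug: WHERE evaluates per row before aggregation, so AVG() is unavailable

Fix: Compute the overall average in a scalar subquery and compare each group's MIN against it in HAVING

Corrected query:
SELECT author FROM books GROUP BY author HAVING MIN(sold) > (SELECT AVG(sold) FROM books)

Result:
author 
-------
Atwood 
Tolkien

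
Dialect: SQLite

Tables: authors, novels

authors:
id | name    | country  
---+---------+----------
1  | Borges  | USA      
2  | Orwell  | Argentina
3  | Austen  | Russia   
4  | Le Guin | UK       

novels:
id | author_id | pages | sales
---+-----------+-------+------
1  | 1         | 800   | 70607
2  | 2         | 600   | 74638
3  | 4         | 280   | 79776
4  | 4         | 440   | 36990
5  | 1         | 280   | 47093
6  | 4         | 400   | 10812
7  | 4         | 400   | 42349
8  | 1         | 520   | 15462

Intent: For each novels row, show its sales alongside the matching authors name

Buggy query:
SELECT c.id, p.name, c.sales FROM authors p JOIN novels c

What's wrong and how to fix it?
Bug: JOIN with no ON clause produces a cartesian product; every novels row pairs with every authors row

Fix: Specify the join condition linking the foreign key to the parent id

Corrected query:
SELECT c.id, p.name, c.sales FROM authors p JOIN novels c ON c.author_id = p.id

Result:
id | name    | sales
---+---------+------
1  | Borges  | 70607
2  | Orwell  | 74638
3  | Le Guin | 79776
4  | Le Guin | 36990
5  | Borges  | 47093
6  | Le Guin | 10812
7  | Le Guin | 42349
8  | Borges  | 15462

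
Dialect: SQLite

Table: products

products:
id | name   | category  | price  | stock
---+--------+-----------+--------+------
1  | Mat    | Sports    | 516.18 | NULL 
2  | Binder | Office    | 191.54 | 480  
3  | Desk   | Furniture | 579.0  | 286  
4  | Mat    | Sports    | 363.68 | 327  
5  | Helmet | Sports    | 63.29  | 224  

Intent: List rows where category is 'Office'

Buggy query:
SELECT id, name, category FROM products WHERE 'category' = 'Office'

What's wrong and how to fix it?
Bug: 'category' in single quotes is a string literal, not the column; the comparison is literal-vs-literal and never true

Fix: Reference the column as category without single quotes

Corrected query:
SELECT id, name, category FROM products WHERE category = 'Office'

Result:
id | name   | category
---+--------+---------
2  | Binder | Office  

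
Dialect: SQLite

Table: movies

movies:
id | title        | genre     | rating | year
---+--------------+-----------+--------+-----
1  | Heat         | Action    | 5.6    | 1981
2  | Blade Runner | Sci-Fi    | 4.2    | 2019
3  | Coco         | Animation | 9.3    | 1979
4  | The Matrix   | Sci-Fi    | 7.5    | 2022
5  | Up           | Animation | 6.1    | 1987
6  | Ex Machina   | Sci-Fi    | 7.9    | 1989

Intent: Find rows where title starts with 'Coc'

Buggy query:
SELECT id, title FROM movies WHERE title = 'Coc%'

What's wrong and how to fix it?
Bug: Wildcards only work with LIKE; '=' treats '%' as a literal character

Fix: Use LIKE for wildcard pattern matching

Corrected query:
SELECT id, title FROM movies WHERE title LIKE 'Coc%'

Result:
id | title
---+------
3  | Coco 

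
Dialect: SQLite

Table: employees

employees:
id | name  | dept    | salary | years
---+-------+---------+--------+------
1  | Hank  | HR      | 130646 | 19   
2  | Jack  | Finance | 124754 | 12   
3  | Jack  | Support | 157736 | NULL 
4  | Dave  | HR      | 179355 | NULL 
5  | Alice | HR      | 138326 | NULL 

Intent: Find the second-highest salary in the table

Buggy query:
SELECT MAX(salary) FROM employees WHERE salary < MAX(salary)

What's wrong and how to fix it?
Bug: The inner MAX is an aggregate inside WHERE, which is not allowed

Fix: Compute the overall MAX in a subquery, then take MAX of rows below it

Corrected query:
SELECT MAX(salary) FROM employees WHERE salary < (SELECT MAX(salary) FROM employees)

Result:
MAX(salary)
-----------
157736     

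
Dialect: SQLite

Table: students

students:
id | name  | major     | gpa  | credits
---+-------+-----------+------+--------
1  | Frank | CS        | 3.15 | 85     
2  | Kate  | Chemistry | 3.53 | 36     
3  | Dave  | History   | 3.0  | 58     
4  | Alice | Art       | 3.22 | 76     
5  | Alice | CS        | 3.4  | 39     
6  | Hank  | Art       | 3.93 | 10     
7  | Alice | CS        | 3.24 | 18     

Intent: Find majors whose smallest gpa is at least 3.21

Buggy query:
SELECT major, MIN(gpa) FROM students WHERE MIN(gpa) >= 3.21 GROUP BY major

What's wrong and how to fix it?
Bug: MIN() in WHERE is a misuse of aggregate

Fix: Replace WHERE with HAVING after the GROUP BY

Corrected query:
SELECT major, MIN(gpa) FROM students GROUP BY major HAVING MIN(gpa) >= 3.21

Result:
major     | MIN(gpa)
----------+---------
Art       | 3.22    
Chemistry | 3.53    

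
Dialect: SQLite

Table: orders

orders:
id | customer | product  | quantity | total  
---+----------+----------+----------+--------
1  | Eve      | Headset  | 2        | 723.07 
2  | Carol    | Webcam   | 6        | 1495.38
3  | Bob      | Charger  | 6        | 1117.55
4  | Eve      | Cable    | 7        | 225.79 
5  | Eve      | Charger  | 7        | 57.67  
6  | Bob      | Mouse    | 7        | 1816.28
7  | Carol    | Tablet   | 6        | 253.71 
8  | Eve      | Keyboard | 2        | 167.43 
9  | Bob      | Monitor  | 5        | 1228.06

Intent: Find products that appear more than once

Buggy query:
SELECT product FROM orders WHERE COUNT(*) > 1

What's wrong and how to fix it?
Bug: WHERE can't reference COUNT(*); aggregates are computed after WHERE

Fix: Group first, then use HAVING for the count condition

Corrected query:
SELECT product FROM orders GROUP BY product HAVING COUNT(*) > 1

Result:
product
-------
Charger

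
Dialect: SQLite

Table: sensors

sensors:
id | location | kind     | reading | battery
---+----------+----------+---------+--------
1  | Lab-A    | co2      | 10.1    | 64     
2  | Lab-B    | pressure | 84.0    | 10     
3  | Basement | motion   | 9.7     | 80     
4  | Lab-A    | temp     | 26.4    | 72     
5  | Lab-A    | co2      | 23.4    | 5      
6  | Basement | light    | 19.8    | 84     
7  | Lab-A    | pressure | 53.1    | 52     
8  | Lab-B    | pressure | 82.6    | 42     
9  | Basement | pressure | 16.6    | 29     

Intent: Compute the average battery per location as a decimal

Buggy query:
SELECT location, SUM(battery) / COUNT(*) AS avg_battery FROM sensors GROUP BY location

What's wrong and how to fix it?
Bug: Both operands are integers, so '/' performs integer division and truncates

Fix: Multiply by 1.0 (or CAST to REAL) to force floating-point division

Corrected query:
SELECT location, SUM(battery) * 1.0 / COUNT(*) AS avg_battery FROM sensors GROUP BY location

Result:
location | avg_battery
---------+------------
Basement | 64.333333  
Lab-A    | 48.25      
Lab-B    | 26         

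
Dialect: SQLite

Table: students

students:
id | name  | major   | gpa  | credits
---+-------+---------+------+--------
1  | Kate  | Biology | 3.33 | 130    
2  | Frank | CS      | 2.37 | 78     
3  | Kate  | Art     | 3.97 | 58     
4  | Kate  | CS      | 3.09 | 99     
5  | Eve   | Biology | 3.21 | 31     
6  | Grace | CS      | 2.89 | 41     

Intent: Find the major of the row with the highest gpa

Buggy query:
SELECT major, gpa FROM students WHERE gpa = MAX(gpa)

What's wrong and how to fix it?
Bug: WHERE is evaluated per row; an aggregate over the whole table isn't defined there

Fix: Wrap MAX in a scalar subquery so WHERE compares against a single value

Corrected query:
SELECT major, gpa FROM students WHERE gpa = (SELECT MAX(gpa) FROM students)

Result:
major | gpa 
------+-----
Art   | 3.97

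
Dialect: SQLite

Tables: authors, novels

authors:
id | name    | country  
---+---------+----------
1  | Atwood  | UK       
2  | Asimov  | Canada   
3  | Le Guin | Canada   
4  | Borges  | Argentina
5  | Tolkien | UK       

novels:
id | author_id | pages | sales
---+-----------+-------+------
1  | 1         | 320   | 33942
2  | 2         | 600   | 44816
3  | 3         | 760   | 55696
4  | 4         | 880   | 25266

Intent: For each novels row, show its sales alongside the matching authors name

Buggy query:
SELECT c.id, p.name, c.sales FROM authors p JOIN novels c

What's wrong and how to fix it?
Bug: Missing join condition: each novels row is matched to all authors rows instead of just its own

Fix: Specify the join condition linking the foreign key to the parent id

Corrected query:
SELECT c.id, p.name, c.sales FROM authors p JOIN novels c ON c.author_id = p.id

Result:
id | name    | sales
---+---------+------
1  | Atwood  | 33942
2  | Asimov  | 44816
3  | Le Guin | 55696
4  | Borges  | 25266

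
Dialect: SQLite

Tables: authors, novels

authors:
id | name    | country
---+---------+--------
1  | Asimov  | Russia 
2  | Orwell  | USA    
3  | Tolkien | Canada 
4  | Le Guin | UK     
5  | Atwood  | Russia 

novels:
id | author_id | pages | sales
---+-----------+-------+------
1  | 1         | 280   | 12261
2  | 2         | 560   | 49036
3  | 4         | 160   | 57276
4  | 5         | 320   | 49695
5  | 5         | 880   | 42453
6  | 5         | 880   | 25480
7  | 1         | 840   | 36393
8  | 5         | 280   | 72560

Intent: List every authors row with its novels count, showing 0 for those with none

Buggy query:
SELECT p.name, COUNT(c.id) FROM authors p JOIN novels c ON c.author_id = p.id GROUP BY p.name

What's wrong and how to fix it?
Bug: An inner join excludes parents with zero children

Fix: Use LEFT JOIN so parents without children still appear (COUNT(c.id) gives 0)

Corrected query:
SELECT p.name, COUNT(c.id) FROM authors p LEFT JOIN novels c ON c.author_id = p.id GROUP BY p.name

Result:
name    | COUNT(c.id)
--------+------------
Asimov  | 2          
Atwood  | 4          
Le Guin | 1          
Orwell  | 1          
Tolkien | 0          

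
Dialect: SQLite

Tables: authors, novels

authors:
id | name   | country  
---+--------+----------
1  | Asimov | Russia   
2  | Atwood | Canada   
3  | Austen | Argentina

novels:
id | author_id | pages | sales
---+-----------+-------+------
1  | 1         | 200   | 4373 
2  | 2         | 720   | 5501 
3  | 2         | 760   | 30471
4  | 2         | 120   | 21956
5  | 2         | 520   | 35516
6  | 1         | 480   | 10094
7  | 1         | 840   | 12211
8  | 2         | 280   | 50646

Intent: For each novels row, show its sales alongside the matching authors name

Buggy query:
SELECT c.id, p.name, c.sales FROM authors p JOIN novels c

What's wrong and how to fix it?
Bug: JOIN with no ON clause produces a cartesian product; every novels row pairs with every authors row

Fix: Add ON c.author_id = p.id to the JOIN

Corrected query:
SELECT c.id, p.name, c.sales FROM authors p JOIN novels c ON c.author_id = p.id

Result:
id | name   | sales
---+--------+------
1  | Asimov | 4373 
2  | Atwood | 5501 
3  | Atwood | 30471
4  | Atwood | 21956
5  | Atwood | 35516
6  | Asimov | 10094
7  | Asimov | 12211
8  | Atwood | 50646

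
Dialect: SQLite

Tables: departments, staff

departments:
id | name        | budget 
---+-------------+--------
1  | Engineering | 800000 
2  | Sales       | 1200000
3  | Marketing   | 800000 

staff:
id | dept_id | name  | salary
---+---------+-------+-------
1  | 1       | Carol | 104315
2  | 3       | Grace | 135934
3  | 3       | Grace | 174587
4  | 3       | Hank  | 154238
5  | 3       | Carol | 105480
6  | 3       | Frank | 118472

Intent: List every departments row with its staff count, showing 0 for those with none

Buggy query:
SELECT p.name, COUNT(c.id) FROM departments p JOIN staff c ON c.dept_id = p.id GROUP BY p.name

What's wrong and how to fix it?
Bug: INNER JOIN drops departments rows that have no matching staff rows

Fix: Switch to LEFT JOIN to retain unmatched parent rows

Corrected query:
SELECT p.name, COUNT(c.id) FROM departments p LEFT JOIN staff c ON c.dept_id = p.id GROUP BY p.name

Result:
name        | COUNT(c.id)
------------+------------
Engineering | 1          
Marketing   | 5          
Sales       | 0          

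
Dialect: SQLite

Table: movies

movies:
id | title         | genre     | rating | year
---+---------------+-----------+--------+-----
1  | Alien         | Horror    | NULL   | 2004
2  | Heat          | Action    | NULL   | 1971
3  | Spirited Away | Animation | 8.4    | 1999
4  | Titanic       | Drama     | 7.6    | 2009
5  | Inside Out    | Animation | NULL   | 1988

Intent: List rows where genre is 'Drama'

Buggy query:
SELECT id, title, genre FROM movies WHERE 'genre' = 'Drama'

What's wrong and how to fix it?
Bug: Single quotes denote string literals in SQL; the column name is being compared as a constant string

Fix: Reference the column as genre without single quotes

Corrected query:
SELECT id, title, genre FROM movies WHERE genre = 'Drama'

Result:
id | title   | genre
---+---------+------
4  | Titanic | Drama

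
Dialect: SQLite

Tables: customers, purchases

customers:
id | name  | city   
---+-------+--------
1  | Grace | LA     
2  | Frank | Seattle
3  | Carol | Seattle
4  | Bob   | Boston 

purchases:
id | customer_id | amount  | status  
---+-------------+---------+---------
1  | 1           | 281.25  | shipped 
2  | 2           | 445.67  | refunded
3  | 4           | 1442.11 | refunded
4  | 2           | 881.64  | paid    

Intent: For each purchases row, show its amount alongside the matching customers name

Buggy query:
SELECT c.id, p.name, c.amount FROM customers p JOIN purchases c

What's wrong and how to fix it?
Bug: Missing join condition: each purchases row is matched to all customers rows instead of just its own

Fix: Specify the join condition linking the foreign key to the parent id

Corrected query:
SELECT c.id, p.name, c.amount FROM customers p JOIN purchases c ON c.customer_id = p.id

Result:
id | name  | amount 
---+-------+--------
1  | Grace | 281.25 
2  | Frank | 445.67 
3  | Bob   | 1442.11
4  | Frank | 881.64 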